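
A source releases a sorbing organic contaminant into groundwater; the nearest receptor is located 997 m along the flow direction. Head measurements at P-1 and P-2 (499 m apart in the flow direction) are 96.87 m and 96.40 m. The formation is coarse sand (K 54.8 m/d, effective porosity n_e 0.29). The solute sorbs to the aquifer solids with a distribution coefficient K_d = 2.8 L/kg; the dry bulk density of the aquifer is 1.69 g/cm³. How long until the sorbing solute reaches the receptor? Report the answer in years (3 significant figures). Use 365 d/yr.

266 years

Hydraulic gradient i = (96.87 − 96.40) / 499 = 0.47 / 499 = 9.419e-4
q = Ki = 54.8 × 9.419e-4 = 0.05162 m/d
Seepage velocity v = q / n = 0.05162 / 0.29 = 0.1780 m/d
Retardation R = 1 + ρ_b·K_d/n = 1 + 1.69×2.8/0.29 = 17.32
Contaminant velocity v_c = v/R = 0.1780/17.32 = 0.01028 m/d
t = L/v_c = 997/0.01028 = 97000 d
   = 97000/365 = 266 yr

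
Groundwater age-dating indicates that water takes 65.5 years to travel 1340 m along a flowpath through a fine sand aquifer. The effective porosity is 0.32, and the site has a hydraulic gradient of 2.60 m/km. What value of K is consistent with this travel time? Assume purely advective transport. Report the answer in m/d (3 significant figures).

6.90 m/d

t = 65.5 years = 23910 d
v = L / t = 1340 / 23910 = 0.05605 m/d
K = v · n / i = 0.05605 × 0.32 / 0.0026 = 6.90 m/d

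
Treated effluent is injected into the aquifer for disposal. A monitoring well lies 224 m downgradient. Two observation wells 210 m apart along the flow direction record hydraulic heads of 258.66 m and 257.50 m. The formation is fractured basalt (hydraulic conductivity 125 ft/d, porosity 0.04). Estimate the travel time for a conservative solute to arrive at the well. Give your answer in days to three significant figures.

Hydraulic gradient i = (258.66 − 257.50) / 210 = 1.16 / 210 = 0.005524
K = 125 ft/d × 0.3048 = 38.10 m/d
q = Ki = 38.10 × 0.005524 = 0.2105 m/d
Seepage velocity v = q / n = 0.2105 / 0.04 = 5.261 m/d
t = L / v = 224 / 5.261 = 42.57 d

42.6 days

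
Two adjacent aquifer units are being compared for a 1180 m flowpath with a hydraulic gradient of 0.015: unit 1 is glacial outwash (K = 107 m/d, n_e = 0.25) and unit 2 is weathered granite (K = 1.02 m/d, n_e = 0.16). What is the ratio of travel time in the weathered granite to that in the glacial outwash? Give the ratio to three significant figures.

Unit 1 (glacial outwash): v = 107×0.015/0.25 = 6.420 m/d, t = 1180/6.420 = 183.8 d
Unit 2 (weathered granite): v = 1.02×0.015/0.16 = 0.09562 m/d, t = 1180/0.09562 = 12340 d
t(weathered granite) / t(glacial outwash) = 12340/183.8 = 67.1

67.1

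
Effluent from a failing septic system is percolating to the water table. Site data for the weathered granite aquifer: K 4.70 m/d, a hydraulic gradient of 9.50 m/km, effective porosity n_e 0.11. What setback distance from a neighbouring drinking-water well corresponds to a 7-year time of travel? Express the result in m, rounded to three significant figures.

1040 m

Darcy flux q = K·i = 4.70 × 0.0095 = 0.04465 m/d
v_s = q/n_e = 0.04465/0.11 = 0.4059 m/d
T = 7 yr × 365 = 2555 d
L = v × T = 0.4059 × 2555 = 1037 m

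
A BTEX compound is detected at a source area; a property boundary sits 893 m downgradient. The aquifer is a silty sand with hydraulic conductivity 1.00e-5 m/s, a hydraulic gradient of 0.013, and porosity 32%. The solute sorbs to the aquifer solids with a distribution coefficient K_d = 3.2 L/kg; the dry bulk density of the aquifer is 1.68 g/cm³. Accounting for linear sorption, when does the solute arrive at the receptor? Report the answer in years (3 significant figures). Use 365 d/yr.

1240 years

K = 1.00e-5 m/s × 86400 s/d = 0.8640 m/d
Darcy flux q = K·i = 0.8640 × 0.013 = 0.01123 m/d
v_s = q/n_e = 0.01123/0.32 = 0.03510 m/d
Retardation R = 1 + ρ_b·K_d/n = 1 + 1.68×3.2/0.32 = 17.80
Contaminant velocity v_c = v/R = 0.03510/17.80 = 0.001972 m/d
t = L/v_c = 893/0.001972 = 452900 d
   = 452900/365 = 1240 yr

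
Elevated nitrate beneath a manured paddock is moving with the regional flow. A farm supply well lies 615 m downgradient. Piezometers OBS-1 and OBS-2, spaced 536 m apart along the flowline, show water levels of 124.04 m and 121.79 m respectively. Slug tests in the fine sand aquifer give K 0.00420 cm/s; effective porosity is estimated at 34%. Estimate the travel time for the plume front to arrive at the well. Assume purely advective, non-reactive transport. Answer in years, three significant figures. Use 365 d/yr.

37.6 years

Hydraulic gradient i = (124.04 − 121.79) / 536 = 2.25 / 536 = 0.004198
K = 0.00420 cm/s × 864 = 3.629 m/d
q = Ki = 3.629 × 0.004198 = 0.01523 m/d
Seepage velocity v = q / n = 0.01523 / 0.34 = 0.04480 m/d
t = L / v = 615 / 0.04480 = 13730 d
   = 13730 / 365 = 37.6 yr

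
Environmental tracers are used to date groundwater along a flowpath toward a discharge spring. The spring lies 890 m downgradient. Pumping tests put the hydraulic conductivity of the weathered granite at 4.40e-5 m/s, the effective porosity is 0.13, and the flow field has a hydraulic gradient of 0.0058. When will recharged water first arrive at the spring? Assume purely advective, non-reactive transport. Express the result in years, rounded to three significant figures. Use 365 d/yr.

K = 4.40e-5 m/s × 86400 s/d = 3.802 m/d
Darcy flux q = K·i = 3.802 × 0.0058 = 0.02205 m/d
Average linear velocity = 0.02205 / 0.13 = 0.1696 m/d
t = L / v = 890 / 0.1696 = 5247 d
   = 5247 / 365 = 14.4 yr

14.4 years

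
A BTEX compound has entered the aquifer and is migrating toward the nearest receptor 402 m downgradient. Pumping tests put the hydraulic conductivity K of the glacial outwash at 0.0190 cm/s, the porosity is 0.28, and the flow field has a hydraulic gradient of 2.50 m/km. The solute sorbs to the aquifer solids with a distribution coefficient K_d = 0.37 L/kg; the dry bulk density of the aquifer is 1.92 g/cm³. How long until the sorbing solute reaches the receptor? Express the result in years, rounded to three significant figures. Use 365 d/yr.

26.6 years

K = 0.0190 cm/s × 864 = 16.42 m/d
Darcy flux q = K·i = 16.42 × 0.0025 = 0.04104 m/d
v_s = q/n_e = 0.04104/0.28 = 0.1466 m/d
Retardation R = 1 + ρ_b·K_d/n = 1 + 1.92×0.37/0.28 = 3.537
Contaminant velocity v_c = v/R = 0.1466/3.537 = 0.04144 m/d
t = L/v_c = 402/0.04144 = 9701 d
   = 9701/365 = 26.6 yr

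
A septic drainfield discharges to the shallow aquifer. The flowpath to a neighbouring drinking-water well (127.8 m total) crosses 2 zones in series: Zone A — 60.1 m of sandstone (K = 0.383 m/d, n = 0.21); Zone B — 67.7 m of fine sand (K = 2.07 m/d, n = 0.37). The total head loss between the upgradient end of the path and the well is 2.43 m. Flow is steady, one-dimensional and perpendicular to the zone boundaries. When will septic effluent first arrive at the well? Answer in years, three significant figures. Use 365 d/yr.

Steady 1-D flow in series ⇒ the Darcy flux q is identical in every zone and the zone head losses add (resistances L/K in series).
Σ(L/K) = 60.1/0.383 + 67.7/2.07 = 156.9 + 32.71 = 189.6 d
q = ΔH / Σ(L/K) = 2.43 / 189.6 = 0.01281 m/d (same in every zone)
Zone A: v = q/n = 0.01281/0.21 = 0.06102 m/d → t_A = 60.1/0.06102 = 984.9 d
Zone B: v = q/n = 0.01281/0.37 = 0.03463 m/d → t_B = 67.7/0.03463 = 1955 d
Total t = 984.9 + 1955 = 2940 d
   = 2940 / 365 = 8.05 yr

8.05 years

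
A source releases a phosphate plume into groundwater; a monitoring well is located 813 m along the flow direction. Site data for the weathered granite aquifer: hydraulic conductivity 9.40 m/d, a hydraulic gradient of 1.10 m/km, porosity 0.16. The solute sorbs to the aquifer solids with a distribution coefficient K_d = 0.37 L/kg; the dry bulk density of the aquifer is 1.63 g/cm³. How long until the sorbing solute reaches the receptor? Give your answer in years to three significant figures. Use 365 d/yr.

164 years

Darcy flux q = K·i = 9.40 × 0.0011 = 0.01034 m/d
Seepage velocity v = q / n = 0.01034 / 0.16 = 0.06463 m/d
Retardation R = 1 + ρ_b·K_d/n = 1 + 1.63×0.37/0.16 = 4.769
Contaminant velocity v_c = v/R = 0.06463/4.769 = 0.01355 m/d
t = L/v_c = 813/0.01355 = 60000 d
   = 60000/365 = 164 yr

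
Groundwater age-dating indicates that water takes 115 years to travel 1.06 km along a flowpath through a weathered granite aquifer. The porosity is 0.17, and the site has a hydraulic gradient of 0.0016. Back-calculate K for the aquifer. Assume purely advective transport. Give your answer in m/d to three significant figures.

2.68 m/d

t = 115 years = 41980 d
L = 1.06 km = 1060 m
v = L / t = 1060 / 41980 = 0.02525 m/d
K = v · n / i = 0.02525 × 0.17 / 0.0016 = 2.68 m/d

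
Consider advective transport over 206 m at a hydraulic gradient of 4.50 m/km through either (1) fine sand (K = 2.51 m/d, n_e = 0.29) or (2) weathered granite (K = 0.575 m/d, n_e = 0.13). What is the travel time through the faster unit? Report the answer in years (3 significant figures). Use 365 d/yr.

14.5 years

Unit 1 (fine sand): v = 2.51×0.0045/0.29 = 0.03895 m/d, t = 206/0.03895 = 5289 d
Unit 2 (weathered granite): v = 0.575×0.0045/0.13 = 0.01990 m/d, t = 206/0.01990 = 10350 d
Faster: 5289 d / 365 = 14.5 yr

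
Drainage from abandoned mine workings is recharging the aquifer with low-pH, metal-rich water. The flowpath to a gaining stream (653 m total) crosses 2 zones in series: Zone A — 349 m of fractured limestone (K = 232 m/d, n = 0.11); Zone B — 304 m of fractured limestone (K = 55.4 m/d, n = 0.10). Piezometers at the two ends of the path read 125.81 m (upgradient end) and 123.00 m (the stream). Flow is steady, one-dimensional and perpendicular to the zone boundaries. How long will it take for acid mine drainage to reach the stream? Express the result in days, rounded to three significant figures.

171 days

Total head drop ΔH = 125.81 − 123.00 = 2.81 m
Continuity: the same q passes through each zone, so ΔH = q·Σ(L_j/K_j) — the zones act as resistances in series.
Σ(L/K) = 349/232 + 304/55.4 = 1.504 + 5.487 = 6.992 d
q = ΔH / Σ(L/K) = 2.81 / 6.992 = 0.4019 m/d (same in every zone)
Zone A: v = q/n = 0.4019/0.11 = 3.654 m/d → t_A = 349/3.654 = 95.52 d
Zone B: v = q/n = 0.4019/0.10 = 4.019 m/d → t_B = 304/4.019 = 75.64 d
Total t = 95.52 + 75.64 = 171.2 d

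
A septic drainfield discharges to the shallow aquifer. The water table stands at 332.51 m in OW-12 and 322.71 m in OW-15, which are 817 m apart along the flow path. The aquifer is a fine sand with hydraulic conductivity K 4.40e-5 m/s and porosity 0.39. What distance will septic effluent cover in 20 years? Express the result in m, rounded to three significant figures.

854 m

Hydraulic gradient i = (332.51 − 322.71) / 817 = 9.80 / 817 = 0.01200
K = 4.40e-5 m/s × 86400 s/d = 3.802 m/d
q = Ki = 3.802 × 0.01200 = 0.04560 m/d
v = Ki/n = 3.802·0.01200/0.39 = 0.1169 m/d
T = 20 yr × 365 = 7300 d
L = v × T = 0.1169 × 7300 = 853.5 m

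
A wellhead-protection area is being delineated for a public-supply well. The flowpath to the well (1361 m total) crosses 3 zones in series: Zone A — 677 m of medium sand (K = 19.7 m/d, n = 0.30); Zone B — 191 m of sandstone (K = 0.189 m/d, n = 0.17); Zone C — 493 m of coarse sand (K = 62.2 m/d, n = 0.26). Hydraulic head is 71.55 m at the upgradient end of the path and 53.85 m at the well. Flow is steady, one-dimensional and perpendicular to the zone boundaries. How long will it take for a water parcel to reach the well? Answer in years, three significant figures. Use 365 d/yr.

59.3 years

Total head drop ΔH = 71.55 − 53.85 = 17.70 m
Steady 1-D flow in series ⇒ the Darcy flux q is identical in every zone and the zone head losses add (resistances L/K in series).
Σ(L/K) = 677/19.7 + 191/0.189 + 493/62.2 = 34.37 + 1011 + 7.926 = 1053 d
q = ΔH / Σ(L/K) = 17.70 / 1053 = 0.01681 m/d (same in every zone)
Zone A: v = q/n = 0.01681/0.30 = 0.05604 m/d → t_A = 677/0.05604 = 12080 d
Zone B: v = q/n = 0.01681/0.17 = 0.09889 m/d → t_B = 191/0.09889 = 1931 d
Zone C: v = q/n = 0.01681/0.26 = 0.06466 m/d → t_C = 493/0.06466 = 7625 d
Total t = 12080 + 1931 + 7625 = 21640 d
   = 21640 / 365 = 59.3 yr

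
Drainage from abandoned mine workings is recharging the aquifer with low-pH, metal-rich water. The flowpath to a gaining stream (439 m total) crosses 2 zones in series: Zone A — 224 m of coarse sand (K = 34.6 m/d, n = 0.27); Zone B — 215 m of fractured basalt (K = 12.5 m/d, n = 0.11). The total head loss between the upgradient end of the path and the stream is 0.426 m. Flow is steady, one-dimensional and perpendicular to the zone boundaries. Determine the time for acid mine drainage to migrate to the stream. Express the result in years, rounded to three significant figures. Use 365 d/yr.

12.8 years

Continuity: the same q passes through each zone, so ΔH = q·Σ(L_j/K_j) — the zones act as resistances in series.
Σ(L/K) = 224/34.6 + 215/12.5 = 6.474 + 17.20 = 23.67 d
q = ΔH / Σ(L/K) = 0.426 / 23.67 = 0.01799 m/d (same in every zone)
Zone A: v = q/n = 0.01799/0.27 = 0.06665 m/d → t_A = 224/0.06665 = 3361 d
Zone B: v = q/n = 0.01799/0.11 = 0.1636 m/d → t_B = 215/0.1636 = 1314 d
Total t = 3361 + 1314 = 4675 d
   = 4675 / 365 = 12.8 yr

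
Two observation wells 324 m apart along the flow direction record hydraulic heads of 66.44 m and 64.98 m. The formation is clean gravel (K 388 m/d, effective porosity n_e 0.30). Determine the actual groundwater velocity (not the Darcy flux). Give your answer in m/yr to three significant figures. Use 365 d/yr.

Hydraulic gradient i = (66.44 − 64.98) / 324 = 1.46 / 324 = 0.004506
Darcy flux q = K·i = 388 × 0.004506 = 1.748 m/d
Seepage velocity v = q / n = 1.748 / 0.30 = 5.828 m/d
   = 5.828 × 365 = 2130 m/yr

2130 m/yr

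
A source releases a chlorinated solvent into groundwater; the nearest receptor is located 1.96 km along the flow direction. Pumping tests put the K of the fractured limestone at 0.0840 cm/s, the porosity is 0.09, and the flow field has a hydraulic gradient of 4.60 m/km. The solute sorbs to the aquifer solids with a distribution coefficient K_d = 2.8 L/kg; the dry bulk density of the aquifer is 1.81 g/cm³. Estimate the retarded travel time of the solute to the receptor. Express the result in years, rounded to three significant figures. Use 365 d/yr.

K = 0.0840 cm/s × 864 = 72.58 m/d
Specific discharge q = 72.58 × 0.0046 = 0.3338 m/d
v = Ki/n = 72.58·0.0046/0.09 = 3.709 m/d
Retardation R = 1 + ρ_b·K_d/n = 1 + 1.81×2.8/0.09 = 57.31
Contaminant velocity v_c = v/R = 3.709/57.31 = 0.06472 m/d
L = 1.96 km = 1960 m
t = L/v_c = 1960/0.06472 = 30280 d
   = 30280/365 = 83.0 yr

83.0 years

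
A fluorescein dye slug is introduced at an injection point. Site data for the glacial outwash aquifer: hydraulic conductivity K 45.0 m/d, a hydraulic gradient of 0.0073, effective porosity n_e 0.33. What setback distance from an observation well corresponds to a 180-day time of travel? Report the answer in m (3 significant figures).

Darcy flux q = K·i = 45.0 × 0.0073 = 0.3285 m/d
v = Ki/n = 45.0·0.0073/0.33 = 0.9955 m/d
L = v × T = 0.9955 × 180 = 179.2 m

179 m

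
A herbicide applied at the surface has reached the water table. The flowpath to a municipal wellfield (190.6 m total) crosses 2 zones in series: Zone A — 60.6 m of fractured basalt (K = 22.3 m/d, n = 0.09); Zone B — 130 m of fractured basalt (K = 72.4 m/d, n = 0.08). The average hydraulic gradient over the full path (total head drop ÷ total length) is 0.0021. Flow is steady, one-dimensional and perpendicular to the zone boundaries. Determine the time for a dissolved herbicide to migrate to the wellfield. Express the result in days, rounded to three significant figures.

179 days

Continuity: the same q passes through each zone, so ΔH = q·Σ(L_j/K_j) — the zones act as resistances in series.
Σ(L/K) = 60.6/22.3 + 130/72.4 = 2.717 + 1.796 = 4.513 d
K_eq = L_total / Σ(L/K) = 190.6 / 4.513 = 42.23 m/d
q = K_eq · i = 42.23 × 0.0021 = 0.08869 m/d (same in every zone)
Zone A: v = q/n = 0.08869/0.09 = 0.9854 m/d → t_A = 60.6/0.9854 = 61.50 d
Zone B: v = q/n = 0.08869/0.08 = 1.109 m/d → t_B = 130/1.109 = 117.3 d
Total t = 61.50 + 117.3 = 178.8 d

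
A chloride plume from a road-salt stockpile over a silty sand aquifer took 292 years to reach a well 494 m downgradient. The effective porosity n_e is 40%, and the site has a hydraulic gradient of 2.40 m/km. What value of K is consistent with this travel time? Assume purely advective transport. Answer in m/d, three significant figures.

0.773 m/d

t = 292 years = 106600 d
v = L / t = 494 / 106600 = 0.004635 m/d
K = v · n / i = 0.004635 × 0.40 / 0.0024 = 0.773 m/d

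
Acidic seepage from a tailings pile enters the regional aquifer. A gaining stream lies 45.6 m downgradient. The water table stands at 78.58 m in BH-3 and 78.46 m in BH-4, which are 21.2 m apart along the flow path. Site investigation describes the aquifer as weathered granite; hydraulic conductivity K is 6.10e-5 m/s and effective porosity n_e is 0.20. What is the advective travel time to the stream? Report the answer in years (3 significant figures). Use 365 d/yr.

Hydraulic gradient i = (78.58 − 78.46) / 21.2 = 0.12 / 21.2 = 0.005660
K = 6.10e-5 m/s × 86400 s/d = 5.270 m/d
q = Ki = 5.270 × 0.005660 = 0.02983 m/d
v = Ki/n = 5.270·0.005660/0.20 = 0.1492 m/d
t = L / v = 45.6 / 0.1492 = 305.7 d
   = 305.7 / 365 = 0.838 yr

0.838 years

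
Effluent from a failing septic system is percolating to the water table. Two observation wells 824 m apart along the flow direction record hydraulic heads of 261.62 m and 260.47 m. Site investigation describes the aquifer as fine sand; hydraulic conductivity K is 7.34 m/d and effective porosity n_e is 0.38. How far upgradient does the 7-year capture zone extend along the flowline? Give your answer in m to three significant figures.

Hydraulic gradient i = (261.62 − 260.47) / 824 = 1.15 / 824 = 0.001396
q = Ki = 7.34 × 0.001396 = 0.01024 m/d
Average linear velocity = 0.01024 / 0.38 = 0.02696 m/d
T = 7 yr × 365 = 2555 d
L = v × T = 0.02696 × 2555 = 68.88 m

68.9 m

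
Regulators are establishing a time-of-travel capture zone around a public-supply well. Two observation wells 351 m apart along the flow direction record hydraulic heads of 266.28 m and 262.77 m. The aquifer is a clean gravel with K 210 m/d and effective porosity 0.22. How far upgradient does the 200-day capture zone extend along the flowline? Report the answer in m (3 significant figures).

1910 m

Hydraulic gradient i = (266.28 − 262.77) / 351 = 3.51 / 351 = 0.01000
q = Ki = 210 × 0.01000 = 2.100 m/d
Seepage velocity v = q / n = 2.100 / 0.22 = 9.545 m/d
L = v × T = 9.545 × 200 = 1909 m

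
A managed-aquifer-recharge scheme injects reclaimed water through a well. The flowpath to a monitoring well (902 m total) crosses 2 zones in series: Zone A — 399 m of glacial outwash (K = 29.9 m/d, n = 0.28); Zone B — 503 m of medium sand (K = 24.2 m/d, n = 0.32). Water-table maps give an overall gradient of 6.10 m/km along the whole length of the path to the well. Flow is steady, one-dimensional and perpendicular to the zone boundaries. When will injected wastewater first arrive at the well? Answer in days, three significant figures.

Steady 1-D flow in series ⇒ the Darcy flux q is identical in every zone and the zone head losses add (resistances L/K in series).
Σ(L/K) = 399/29.9 + 503/24.2 = 13.34 + 20.79 = 34.13 d
K_eq = L_total / Σ(L/K) = 902 / 34.13 = 26.43 m/d
q = K_eq · i = 26.43 × 0.0061 = 0.1612 m/d (same in every zone)
Zone A: v = q/n = 0.1612/0.28 = 0.5758 m/d → t_A = 399/0.5758 = 693.0 d
Zone B: v = q/n = 0.1612/0.32 = 0.5038 m/d → t_B = 503/0.5038 = 998.4 d
Total t = 693.0 + 998.4 = 1691 d

1690 days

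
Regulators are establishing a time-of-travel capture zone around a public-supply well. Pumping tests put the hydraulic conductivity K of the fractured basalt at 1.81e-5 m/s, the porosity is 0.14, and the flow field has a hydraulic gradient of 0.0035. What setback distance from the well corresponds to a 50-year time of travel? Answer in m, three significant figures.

K = 1.81e-5 m/s × 86400 s/d = 1.564 m/d
Specific discharge q = 1.564 × 0.0035 = 0.005473 m/d
v_s = q/n_e = 0.005473/0.14 = 0.03910 m/d
T = 50 yr × 365 = 18250 d
L = v × T = 0.03910 × 18250 = 713.5 m

714 m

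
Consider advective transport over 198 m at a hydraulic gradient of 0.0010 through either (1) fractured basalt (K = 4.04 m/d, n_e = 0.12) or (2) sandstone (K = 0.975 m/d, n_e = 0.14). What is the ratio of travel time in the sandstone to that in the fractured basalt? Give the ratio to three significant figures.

Unit 1 (fractured basalt): v = 4.04×0.0010/0.12 = 0.03367 m/d, t = 198/0.03367 = 5881 d
Unit 2 (sandstone): v = 0.975×0.0010/0.14 = 0.006964 m/d, t = 198/0.006964 = 28430 d
t(sandstone) / t(fractured basalt) = 28430/5881 = 4.83

4.83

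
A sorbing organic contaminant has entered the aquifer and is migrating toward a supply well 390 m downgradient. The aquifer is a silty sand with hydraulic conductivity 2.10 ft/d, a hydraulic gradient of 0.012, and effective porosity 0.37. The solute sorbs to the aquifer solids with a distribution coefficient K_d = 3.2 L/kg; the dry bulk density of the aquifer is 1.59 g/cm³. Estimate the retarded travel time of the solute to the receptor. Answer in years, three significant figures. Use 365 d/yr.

K = 2.10 ft/d × 0.3048 = 0.6401 m/d
Specific discharge q = 0.6401 × 0.012 = 0.007681 m/d
Average linear velocity = 0.007681 / 0.37 = 0.02076 m/d
Retardation R = 1 + ρ_b·K_d/n = 1 + 1.59×3.2/0.37 = 14.75
Contaminant velocity v_c = v/R = 0.02076/14.75 = 0.001407 m/d
t = L/v_c = 390/0.001407 = 277100 d
   = 277100/365 = 759 yr

759 years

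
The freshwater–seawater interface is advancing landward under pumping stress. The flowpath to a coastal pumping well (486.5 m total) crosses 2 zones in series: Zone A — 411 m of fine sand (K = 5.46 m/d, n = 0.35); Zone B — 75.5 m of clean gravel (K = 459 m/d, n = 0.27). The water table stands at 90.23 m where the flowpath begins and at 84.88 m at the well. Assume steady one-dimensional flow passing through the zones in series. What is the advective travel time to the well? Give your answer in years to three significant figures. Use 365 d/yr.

Total head drop ΔH = 90.23 − 84.88 = 5.35 m
Continuity: the same q passes through each zone, so ΔH = q·Σ(L_j/K_j) — the zones act as resistances in series.
Σ(L/K) = 411/5.46 + 75.5/459 = 75.27 + 0.1645 = 75.44 d
q = ΔH / Σ(L/K) = 5.35 / 75.44 = 0.07092 m/d (same in every zone)
Zone A: v = q/n = 0.07092/0.35 = 0.2026 m/d → t_A = 411/0.2026 = 2028 d
Zone B: v = q/n = 0.07092/0.27 = 0.2627 m/d → t_B = 75.5/0.2627 = 287.4 d
Total t = 2028 + 287.4 = 2316 d
   = 2316 / 365 = 6.34 yr

6.34 years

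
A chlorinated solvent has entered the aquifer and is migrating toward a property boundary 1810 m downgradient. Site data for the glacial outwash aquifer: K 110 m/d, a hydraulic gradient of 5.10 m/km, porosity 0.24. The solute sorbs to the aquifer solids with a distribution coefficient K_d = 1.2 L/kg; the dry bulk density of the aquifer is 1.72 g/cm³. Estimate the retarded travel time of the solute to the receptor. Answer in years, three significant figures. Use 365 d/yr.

20.4 years

Specific discharge q = 110 × 0.0051 = 0.5610 m/d
v_s = q/n_e = 0.5610/0.24 = 2.338 m/d
Retardation R = 1 + ρ_b·K_d/n = 1 + 1.72×1.2/0.24 = 9.600
Contaminant velocity v_c = v/R = 2.338/9.600 = 0.2435 m/d
t = L/v_c = 1810/0.2435 = 7434 d
   = 7434/365 = 20.4 yr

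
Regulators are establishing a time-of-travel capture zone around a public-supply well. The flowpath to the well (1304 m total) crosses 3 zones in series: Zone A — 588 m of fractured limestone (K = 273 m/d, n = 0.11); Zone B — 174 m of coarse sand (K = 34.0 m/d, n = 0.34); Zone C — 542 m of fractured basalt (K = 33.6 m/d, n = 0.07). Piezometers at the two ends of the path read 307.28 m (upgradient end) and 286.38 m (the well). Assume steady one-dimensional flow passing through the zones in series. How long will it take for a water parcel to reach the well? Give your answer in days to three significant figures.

181 days

Total head drop ΔH = 307.28 − 286.38 = 20.90 m
Continuity: the same q passes through each zone, so ΔH = q·Σ(L_j/K_j) — the zones act as resistances in series.
Σ(L/K) = 588/273 + 174/34.0 + 542/33.6 = 2.154 + 5.118 + 16.13 = 23.40 d
q = ΔH / Σ(L/K) = 20.90 / 23.40 = 0.8931 m/d (same in every zone)
Zone A: v = q/n = 0.8931/0.11 = 8.119 m/d → t_A = 588/8.119 = 72.42 d
Zone B: v = q/n = 0.8931/0.34 = 2.627 m/d → t_B = 174/2.627 = 66.24 d
Zone C: v = q/n = 0.8931/0.07 = 12.76 m/d → t_C = 542/12.76 = 42.48 d
Total t = 72.42 + 66.24 + 42.48 = 181.2 d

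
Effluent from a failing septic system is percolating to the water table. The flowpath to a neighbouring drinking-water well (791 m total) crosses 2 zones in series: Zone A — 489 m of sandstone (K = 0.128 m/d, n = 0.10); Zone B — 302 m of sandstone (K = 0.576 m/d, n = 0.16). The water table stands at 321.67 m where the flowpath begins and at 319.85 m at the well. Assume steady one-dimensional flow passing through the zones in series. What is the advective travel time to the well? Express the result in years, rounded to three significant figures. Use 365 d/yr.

Total head drop ΔH = 321.67 − 319.85 = 1.82 m
Steady 1-D flow in series ⇒ the Darcy flux q is identical in every zone and the zone head losses add (resistances L/K in series).
Σ(L/K) = 489/0.128 + 302/0.576 = 3820 + 524.3 = 4345 d
q = ΔH / Σ(L/K) = 1.82 / 4345 = 4.189e-4 m/d (same in every zone)
Zone A: v = q/n = 4.189e-4/0.10 = 0.004189 m/d → t_A = 489/0.004189 = 116700 d
Zone B: v = q/n = 4.189e-4/0.16 = 0.002618 m/d → t_B = 302/0.002618 = 115300 d
Total t = 116700 + 115300 = 232100 d
   = 232100 / 365 = 636 yr

636 years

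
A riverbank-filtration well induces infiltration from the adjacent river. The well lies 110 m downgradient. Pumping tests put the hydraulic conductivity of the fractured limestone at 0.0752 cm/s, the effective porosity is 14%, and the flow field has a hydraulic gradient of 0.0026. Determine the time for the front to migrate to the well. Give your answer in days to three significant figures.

91.2 days

K = 0.0752 cm/s × 864 = 64.97 m/d
Darcy flux q = K·i = 64.97 × 0.0026 = 0.1689 m/d
v_s = q/n_e = 0.1689/0.14 = 1.207 m/d
t = L / v = 110 / 1.207 = 91.16 d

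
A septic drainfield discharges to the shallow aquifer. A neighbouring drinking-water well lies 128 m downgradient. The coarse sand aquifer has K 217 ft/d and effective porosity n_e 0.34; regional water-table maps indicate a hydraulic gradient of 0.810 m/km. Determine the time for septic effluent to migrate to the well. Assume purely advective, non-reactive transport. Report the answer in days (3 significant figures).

K = 217 ft/d × 0.3048 = 66.14 m/d
Darcy flux q = K·i = 66.14 × 8.1e-4 = 0.05357 m/d
Seepage velocity v = q / n = 0.05357 / 0.34 = 0.1576 m/d
t = L / v = 128 / 0.1576 = 812.3 d

812 days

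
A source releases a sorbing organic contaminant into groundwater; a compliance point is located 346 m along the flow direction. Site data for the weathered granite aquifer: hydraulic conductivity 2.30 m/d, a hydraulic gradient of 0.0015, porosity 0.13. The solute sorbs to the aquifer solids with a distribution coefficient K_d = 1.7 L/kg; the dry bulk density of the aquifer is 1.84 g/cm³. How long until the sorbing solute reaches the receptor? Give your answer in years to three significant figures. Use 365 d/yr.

895 years

Darcy flux q = K·i = 2.30 × 0.0015 = 0.003450 m/d
v_s = q/n_e = 0.003450/0.13 = 0.02654 m/d
Retardation R = 1 + ρ_b·K_d/n = 1 + 1.84×1.7/0.13 = 25.06
Contaminant velocity v_c = v/R = 0.02654/25.06 = 0.001059 m/d
t = L/v_c = 346/0.001059 = 326700 d
   = 326700/365 = 895 yr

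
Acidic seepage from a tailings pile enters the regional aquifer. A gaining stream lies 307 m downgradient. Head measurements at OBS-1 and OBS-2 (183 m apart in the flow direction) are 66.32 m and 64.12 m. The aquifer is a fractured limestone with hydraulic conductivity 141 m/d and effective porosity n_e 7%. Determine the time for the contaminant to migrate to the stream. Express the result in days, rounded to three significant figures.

Hydraulic gradient i = (66.32 − 64.12) / 183 = 2.20 / 183 = 0.01202
q = Ki = 141 × 0.01202 = 1.695 m/d
Seepage velocity v = q / n = 1.695 / 0.07 = 24.22 m/d
t = L / v = 307 / 24.22 = 12.68 d

12.7 days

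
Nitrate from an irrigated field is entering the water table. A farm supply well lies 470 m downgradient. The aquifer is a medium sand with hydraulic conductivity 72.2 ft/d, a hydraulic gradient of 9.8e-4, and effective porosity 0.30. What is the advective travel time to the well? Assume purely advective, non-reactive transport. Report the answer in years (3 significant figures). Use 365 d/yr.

K = 72.2 ft/d × 0.3048 = 22.01 m/d
Darcy flux q = K·i = 22.01 × 9.8e-4 = 0.02157 m/d
Seepage velocity v = q / n = 0.02157 / 0.30 = 0.07189 m/d
t = L / v = 470 / 0.07189 = 6538 d
   = 6538 / 365 = 17.9 yr

17.9 years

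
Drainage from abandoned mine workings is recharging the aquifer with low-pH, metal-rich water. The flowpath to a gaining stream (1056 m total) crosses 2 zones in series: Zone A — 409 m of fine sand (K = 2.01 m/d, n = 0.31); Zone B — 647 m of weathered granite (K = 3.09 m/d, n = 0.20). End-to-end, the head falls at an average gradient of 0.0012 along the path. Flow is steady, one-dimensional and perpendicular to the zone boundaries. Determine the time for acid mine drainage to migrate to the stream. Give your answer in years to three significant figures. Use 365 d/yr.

For zones in series the flux q is common to all zones; the equivalent conductivity is the harmonic (thickness-weighted) mean, K_eq = L_total / Σ(L_j/K_j).
Σ(L/K) = 409/2.01 + 647/3.09 = 203.5 + 209.4 = 412.9 d
K_eq = L_total / Σ(L/K) = 1056 / 412.9 = 2.558 m/d
q = K_eq · i = 2.558 × 0.0012 = 0.003069 m/d (same in every zone)
Zone A: v = q/n = 0.003069/0.31 = 0.009901 m/d → t_A = 409/0.009901 = 41310 d
Zone B: v = q/n = 0.003069/0.20 = 0.01535 m/d → t_B = 647/0.01535 = 42160 d
Total t = 41310 + 42160 = 83470 d
   = 83470 / 365 = 229 yr

229 years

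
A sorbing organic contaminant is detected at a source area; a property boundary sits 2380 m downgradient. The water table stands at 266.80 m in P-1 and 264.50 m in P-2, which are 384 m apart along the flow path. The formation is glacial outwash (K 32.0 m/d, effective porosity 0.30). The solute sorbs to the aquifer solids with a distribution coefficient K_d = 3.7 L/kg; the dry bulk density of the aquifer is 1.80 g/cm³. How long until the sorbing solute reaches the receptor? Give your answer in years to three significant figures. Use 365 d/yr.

237 years

Hydraulic gradient i = (266.80 − 264.50) / 384 = 2.30 / 384 = 0.005990
q = Ki = 32.0 × 0.005990 = 0.1917 m/d
v_s = q/n_e = 0.1917/0.30 = 0.6389 m/d
Retardation R = 1 + ρ_b·K_d/n = 1 + 1.80×3.7/0.30 = 23.20
Contaminant velocity v_c = v/R = 0.6389/23.20 = 0.02754 m/d
t = L/v_c = 2380/0.02754 = 86430 d
   = 86430/365 = 237 yr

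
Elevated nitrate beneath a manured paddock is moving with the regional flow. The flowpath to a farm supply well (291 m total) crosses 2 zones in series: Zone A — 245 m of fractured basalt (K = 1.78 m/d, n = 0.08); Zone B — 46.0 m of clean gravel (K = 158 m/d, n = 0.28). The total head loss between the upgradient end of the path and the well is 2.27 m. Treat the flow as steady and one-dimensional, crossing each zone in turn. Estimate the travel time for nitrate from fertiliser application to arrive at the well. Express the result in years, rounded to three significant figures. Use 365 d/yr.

5.41 years

Continuity: the same q passes through each zone, so ΔH = q·Σ(L_j/K_j) — the zones act as resistances in series.
Σ(L/K) = 245/1.78 + 46.0/158 = 137.6 + 0.2911 = 137.9 d
q = ΔH / Σ(L/K) = 2.27 / 137.9 = 0.01646 m/d (same in every zone)
Zone A: v = q/n = 0.01646/0.08 = 0.2057 m/d → t_A = 245/0.2057 = 1191 d
Zone B: v = q/n = 0.01646/0.28 = 0.05878 m/d → t_B = 46.0/0.05878 = 782.6 d
Total t = 1191 + 782.6 = 1974 d
   = 1974 / 365 = 5.41 yr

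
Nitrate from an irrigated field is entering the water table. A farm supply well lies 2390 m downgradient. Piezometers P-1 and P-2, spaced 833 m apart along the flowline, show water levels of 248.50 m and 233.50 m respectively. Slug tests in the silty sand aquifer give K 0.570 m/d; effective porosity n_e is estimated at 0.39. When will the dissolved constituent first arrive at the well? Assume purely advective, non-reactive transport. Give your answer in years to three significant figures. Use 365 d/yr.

Hydraulic gradient i = (248.50 − 233.50) / 833 = 15.00 / 833 = 0.01801
Specific discharge q = 0.570 × 0.01801 = 0.01026 m/d
v_s = q/n_e = 0.01026/0.39 = 0.02632 m/d
t = L / v = 2390 / 0.02632 = 90810 d
   = 90810 / 365 = 249 yr

249 years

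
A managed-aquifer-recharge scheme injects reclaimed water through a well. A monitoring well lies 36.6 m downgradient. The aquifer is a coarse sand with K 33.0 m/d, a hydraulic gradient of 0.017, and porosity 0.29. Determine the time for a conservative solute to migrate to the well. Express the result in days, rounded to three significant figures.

18.9 days

Specific discharge q = 33.0 × 0.017 = 0.5610 m/d
Average linear velocity = 0.5610 / 0.29 = 1.934 m/d
t = L / v = 36.6 / 1.934 = 18.92 d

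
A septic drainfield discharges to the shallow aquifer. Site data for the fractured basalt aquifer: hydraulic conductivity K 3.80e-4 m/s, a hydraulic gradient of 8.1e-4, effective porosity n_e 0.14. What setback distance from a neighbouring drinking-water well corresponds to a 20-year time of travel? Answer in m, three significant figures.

K = 3.80e-4 m/s × 86400 s/d = 32.83 m/d
Specific discharge q = 32.83 × 8.1e-4 = 0.02659 m/d
v_s = q/n_e = 0.02659/0.14 = 0.1900 m/d
T = 20 yr × 365 = 7300 d
L = v × T = 0.1900 × 7300 = 1387 m

1390 m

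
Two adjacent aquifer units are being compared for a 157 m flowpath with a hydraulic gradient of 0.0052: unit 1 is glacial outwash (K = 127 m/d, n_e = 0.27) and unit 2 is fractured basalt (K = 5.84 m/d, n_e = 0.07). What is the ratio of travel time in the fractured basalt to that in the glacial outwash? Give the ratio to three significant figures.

5.64

Unit 1 (glacial outwash): v = 127×0.0052/0.27 = 2.446 m/d, t = 157/2.446 = 64.19 d
Unit 2 (fractured basalt): v = 5.84×0.0052/0.07 = 0.4338 m/d, t = 157/0.4338 = 361.9 d
t(fractured basalt) / t(glacial outwash) = 361.9/64.19 = 5.64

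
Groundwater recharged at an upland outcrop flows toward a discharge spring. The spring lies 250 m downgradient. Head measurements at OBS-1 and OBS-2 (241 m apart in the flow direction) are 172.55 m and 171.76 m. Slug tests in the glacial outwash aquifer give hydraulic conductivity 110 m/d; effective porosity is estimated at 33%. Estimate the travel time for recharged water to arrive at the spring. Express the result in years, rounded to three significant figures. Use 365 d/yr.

0.627 years

Hydraulic gradient i = (172.55 − 171.76) / 241 = 0.79 / 241 = 0.003278
q = Ki = 110 × 0.003278 = 0.3606 m/d
v_s = q/n_e = 0.3606/0.33 = 1.093 m/d
t = L / v = 250 / 1.093 = 228.8 d
   = 228.8 / 365 = 0.627 yr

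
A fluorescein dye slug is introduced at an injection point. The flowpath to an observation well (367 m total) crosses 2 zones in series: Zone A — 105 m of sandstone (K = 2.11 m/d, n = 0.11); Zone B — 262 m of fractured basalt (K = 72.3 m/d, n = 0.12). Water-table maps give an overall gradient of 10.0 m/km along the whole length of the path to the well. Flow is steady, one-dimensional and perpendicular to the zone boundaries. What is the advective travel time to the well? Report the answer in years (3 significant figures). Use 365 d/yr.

Continuity: the same q passes through each zone, so ΔH = q·Σ(L_j/K_j) — the zones act as resistances in series.
Σ(L/K) = 105/2.11 + 262/72.3 = 49.76 + 3.624 = 53.39 d
K_eq = L_total / Σ(L/K) = 367 / 53.39 = 6.874 m/d
q = K_eq · i = 6.874 × 0.010 = 0.06874 m/d (same in every zone)
Zone A: v = q/n = 0.06874/0.11 = 0.6249 m/d → t_A = 105/0.6249 = 168.0 d
Zone B: v = q/n = 0.06874/0.12 = 0.5729 m/d → t_B = 262/0.5729 = 457.4 d
Total t = 168.0 + 457.4 = 625.4 d
   = 625.4 / 365 = 1.71 yr

1.71 years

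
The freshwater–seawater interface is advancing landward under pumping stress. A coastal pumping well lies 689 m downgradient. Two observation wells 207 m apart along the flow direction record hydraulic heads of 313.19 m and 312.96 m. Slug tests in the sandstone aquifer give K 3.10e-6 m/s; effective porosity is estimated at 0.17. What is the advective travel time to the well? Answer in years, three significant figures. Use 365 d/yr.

Hydraulic gradient i = (313.19 − 312.96) / 207 = 0.23 / 207 = 0.001111
K = 3.10e-6 m/s × 86400 s/d = 0.2678 m/d
q = Ki = 0.2678 × 0.001111 = 2.976e-4 m/d
v = Ki/n = 0.2678·0.001111/0.17 = 0.001751 m/d
t = L / v = 689 / 0.001751 = 393600 d
   = 393600 / 365 = 1080 yr

1080 years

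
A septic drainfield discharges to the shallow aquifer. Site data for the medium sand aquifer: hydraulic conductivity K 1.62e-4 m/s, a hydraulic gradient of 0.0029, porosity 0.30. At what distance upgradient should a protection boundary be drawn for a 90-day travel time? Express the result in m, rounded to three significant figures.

12.2 m

K = 1.62e-4 m/s × 86400 s/d = 14.00 m/d
Specific discharge q = 14.00 × 0.0029 = 0.04059 m/d
v_s = q/n_e = 0.04059/0.30 = 0.1353 m/d
L = v × T = 0.1353 × 90 = 12.18 m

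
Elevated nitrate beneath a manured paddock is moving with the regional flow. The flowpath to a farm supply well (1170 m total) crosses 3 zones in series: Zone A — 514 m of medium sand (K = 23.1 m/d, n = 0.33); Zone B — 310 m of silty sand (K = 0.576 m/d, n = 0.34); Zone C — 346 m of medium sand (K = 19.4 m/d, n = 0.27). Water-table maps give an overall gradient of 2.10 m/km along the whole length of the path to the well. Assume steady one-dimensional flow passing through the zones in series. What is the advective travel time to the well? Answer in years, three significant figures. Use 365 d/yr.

238 years

Continuity: the same q passes through each zone, so ΔH = q·Σ(L_j/K_j) — the zones act as resistances in series.
Σ(L/K) = 514/23.1 + 310/0.576 + 346/19.4 = 22.25 + 538.2 + 17.84 = 578.3 d
K_eq = L_total / Σ(L/K) = 1170 / 578.3 = 2.023 m/d
q = K_eq · i = 2.023 × 0.0021 = 0.004249 m/d (same in every zone)
Zone A: v = q/n = 0.004249/0.33 = 0.01288 m/d → t_A = 514/0.01288 = 39920 d
Zone B: v = q/n = 0.004249/0.34 = 0.01250 m/d → t_B = 310/0.01250 = 24810 d
Zone C: v = q/n = 0.004249/0.27 = 0.01574 m/d → t_C = 346/0.01574 = 21990 d
Total t = 39920 + 24810 + 21990 = 86720 d
   = 86720 / 365 = 238 yr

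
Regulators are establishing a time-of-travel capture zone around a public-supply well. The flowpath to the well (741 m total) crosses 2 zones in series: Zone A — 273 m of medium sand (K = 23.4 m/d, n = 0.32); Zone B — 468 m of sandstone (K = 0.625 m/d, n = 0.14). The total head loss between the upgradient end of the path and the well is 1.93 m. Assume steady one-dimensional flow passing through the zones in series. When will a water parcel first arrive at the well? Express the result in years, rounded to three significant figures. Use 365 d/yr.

165 years

Steady 1-D flow in series ⇒ the Darcy flux q is identical in every zone and the zone head losses add (resistances L/K in series).
Σ(L/K) = 273/23.4 + 468/0.625 = 11.67 + 748.8 = 760.5 d
q = ΔH / Σ(L/K) = 1.93 / 760.5 = 0.002538 m/d (same in every zone)
Zone A: v = q/n = 0.002538/0.32 = 0.007931 m/d → t_A = 273/0.007931 = 34420 d
Zone B: v = q/n = 0.002538/0.14 = 0.01813 m/d → t_B = 468/0.01813 = 25820 d
Total t = 34420 + 25820 = 60240 d
   = 60240 / 365 = 165 yr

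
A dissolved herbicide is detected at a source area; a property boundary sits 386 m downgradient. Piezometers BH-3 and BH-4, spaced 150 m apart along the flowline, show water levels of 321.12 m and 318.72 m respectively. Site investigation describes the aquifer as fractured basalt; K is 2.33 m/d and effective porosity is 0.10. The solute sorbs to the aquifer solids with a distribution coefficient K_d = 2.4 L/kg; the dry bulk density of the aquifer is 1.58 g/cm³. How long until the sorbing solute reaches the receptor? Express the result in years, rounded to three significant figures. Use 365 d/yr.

110 years

Hydraulic gradient i = (321.12 − 318.72) / 150 = 2.40 / 150 = 0.01600
Specific discharge q = 2.33 × 0.01600 = 0.03728 m/d
Average linear velocity = 0.03728 / 0.10 = 0.3728 m/d
Retardation R = 1 + ρ_b·K_d/n = 1 + 1.58×2.4/0.10 = 38.92
Contaminant velocity v_c = v/R = 0.3728/38.92 = 0.009579 m/d
t = L/v_c = 386/0.009579 = 40300 d
   = 40300/365 = 110 yr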